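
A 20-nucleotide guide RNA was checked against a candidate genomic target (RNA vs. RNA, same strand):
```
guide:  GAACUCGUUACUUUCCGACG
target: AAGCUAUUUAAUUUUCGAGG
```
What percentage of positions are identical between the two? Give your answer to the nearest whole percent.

Mismatches at positions 1, 3, 6, 7, 11, 15, 19 (1-based): 7 of 20.
Identical positions: 13/20 = 65% → 65%.

65%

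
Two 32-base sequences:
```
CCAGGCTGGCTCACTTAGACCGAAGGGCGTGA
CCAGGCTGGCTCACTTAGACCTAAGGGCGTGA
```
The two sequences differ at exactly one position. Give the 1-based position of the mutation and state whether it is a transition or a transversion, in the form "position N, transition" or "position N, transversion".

position 22, transversion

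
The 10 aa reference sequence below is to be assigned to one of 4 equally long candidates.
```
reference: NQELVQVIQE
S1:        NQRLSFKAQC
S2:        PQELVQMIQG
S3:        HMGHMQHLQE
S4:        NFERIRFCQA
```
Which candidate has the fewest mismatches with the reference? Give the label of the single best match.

S2

Hamming distances to reference — S1: 6; S2: 3; S3: 7; S4: 7.
Smallest is S2 with 3 mismatches.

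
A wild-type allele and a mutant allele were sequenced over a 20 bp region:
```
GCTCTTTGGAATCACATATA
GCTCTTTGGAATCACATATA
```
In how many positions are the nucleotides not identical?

No positions differ; the sequences are identical.

0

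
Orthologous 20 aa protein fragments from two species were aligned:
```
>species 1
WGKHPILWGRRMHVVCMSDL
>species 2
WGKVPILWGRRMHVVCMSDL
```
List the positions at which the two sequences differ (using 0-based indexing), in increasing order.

3

Scanning 0-based: 3: H/V.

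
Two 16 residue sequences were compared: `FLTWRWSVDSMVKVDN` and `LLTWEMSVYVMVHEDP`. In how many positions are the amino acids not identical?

8

The sequences differ at positions 1, 5, 6, 9, 10, 13, 14, 16 (1-based) — 8 in total.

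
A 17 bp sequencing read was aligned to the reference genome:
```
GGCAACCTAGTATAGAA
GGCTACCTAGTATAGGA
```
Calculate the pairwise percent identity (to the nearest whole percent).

88%

2 positions differ (4, 16), so 15 of 17 match: 15/17 = 88.24%.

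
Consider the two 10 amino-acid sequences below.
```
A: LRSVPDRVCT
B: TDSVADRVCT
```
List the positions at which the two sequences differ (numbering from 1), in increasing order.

Scanning 1-based: 1: L/T; 2: R/D; 5: P/A.

1, 2, 5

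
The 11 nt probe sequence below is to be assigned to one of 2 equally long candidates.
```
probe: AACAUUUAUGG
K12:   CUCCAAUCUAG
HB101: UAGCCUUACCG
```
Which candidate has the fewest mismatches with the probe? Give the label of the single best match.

K12 differs at 7 positions; HB101 differs at 6 positions. The closest is HB101.

HB101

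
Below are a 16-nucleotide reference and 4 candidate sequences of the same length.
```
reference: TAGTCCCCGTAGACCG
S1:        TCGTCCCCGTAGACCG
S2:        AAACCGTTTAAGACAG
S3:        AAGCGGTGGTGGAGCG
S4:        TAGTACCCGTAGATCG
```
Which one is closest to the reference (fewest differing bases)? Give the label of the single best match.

S1

Hamming distances to reference — S1: 1; S2: 9; S3: 8; S4: 2.
Smallest is S1 with 1 mismatch.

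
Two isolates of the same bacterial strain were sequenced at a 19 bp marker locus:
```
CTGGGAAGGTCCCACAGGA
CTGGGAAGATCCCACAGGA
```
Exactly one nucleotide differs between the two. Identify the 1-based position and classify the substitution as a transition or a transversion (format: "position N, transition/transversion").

position 9, transition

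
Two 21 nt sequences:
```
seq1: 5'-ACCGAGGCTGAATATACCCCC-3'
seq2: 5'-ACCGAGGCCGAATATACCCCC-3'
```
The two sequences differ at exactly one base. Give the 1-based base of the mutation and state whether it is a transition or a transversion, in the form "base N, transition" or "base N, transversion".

base 9, transition

Base 9 changes T→C. T is a pyrimidine and C is a pyrimidine, so this is a transition.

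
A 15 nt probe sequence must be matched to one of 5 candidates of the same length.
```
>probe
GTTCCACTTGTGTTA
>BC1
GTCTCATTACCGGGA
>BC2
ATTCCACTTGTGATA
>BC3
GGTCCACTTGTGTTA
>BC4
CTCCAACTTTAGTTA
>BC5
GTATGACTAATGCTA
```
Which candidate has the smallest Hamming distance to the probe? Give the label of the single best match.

BC1 differs at 8 sites; BC2 differs at 2 sites; BC3 differs at 1 site; BC4 differs at 5 sites; BC5 differs at 6 sites. The closest is BC3.

BC3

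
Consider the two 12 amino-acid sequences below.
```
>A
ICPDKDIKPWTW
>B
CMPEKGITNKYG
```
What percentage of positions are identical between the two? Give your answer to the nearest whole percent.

25%

9 positions differ (1, 2, 4, 6, 8, 9, 10, 11, 12), so 3 of 12 match: 3/12 = 25%.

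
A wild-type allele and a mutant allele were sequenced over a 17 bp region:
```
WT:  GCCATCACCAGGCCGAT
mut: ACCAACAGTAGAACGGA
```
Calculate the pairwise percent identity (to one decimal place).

52.9%

Mismatches at positions 1, 5, 8, 9, 12, 13, 16, 17 (1-based): 8 of 17.
Identical positions: 9/17 = 52.94% → 52.9%.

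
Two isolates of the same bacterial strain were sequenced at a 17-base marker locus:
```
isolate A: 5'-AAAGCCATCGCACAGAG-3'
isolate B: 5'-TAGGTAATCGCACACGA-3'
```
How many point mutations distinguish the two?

7

Mismatches (1-based): base 1: A→T; base 3: A→G; base 5: C→T; base 6: C→A; base 15: G→C; base 16: A→G; base 17: G→A.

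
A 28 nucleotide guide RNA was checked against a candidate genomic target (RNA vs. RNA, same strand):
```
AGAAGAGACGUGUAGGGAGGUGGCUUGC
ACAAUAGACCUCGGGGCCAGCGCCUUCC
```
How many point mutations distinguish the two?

The sequences differ at bases 2, 5, 10, 12, 13, 14, 17, 18, 19, 21, 23, 27 (1-based) — 12 in total.

12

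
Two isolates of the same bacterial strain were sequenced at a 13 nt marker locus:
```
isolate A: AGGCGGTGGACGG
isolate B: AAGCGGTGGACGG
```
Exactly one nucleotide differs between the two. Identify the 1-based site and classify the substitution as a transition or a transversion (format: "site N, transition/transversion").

The sequences differ only at site 2: G→A (purine→purine), a transition.

site 2, transition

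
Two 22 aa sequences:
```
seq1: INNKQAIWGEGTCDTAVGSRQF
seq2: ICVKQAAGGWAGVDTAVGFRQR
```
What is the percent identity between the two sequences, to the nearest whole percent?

10 positions differ (2, 3, 7, 8, 10, 11, 12, 13, 19, 22), so 12 of 22 match: 12/22 = 54.55%.

55%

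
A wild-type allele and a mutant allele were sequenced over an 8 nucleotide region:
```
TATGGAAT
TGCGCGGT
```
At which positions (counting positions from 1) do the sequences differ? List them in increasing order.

2, 3, 5, 6, 7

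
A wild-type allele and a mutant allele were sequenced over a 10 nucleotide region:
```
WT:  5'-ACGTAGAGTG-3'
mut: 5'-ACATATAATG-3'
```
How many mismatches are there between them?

Mismatches (1-based): site 3: G→A; site 6: G→T; site 8: G→A.

3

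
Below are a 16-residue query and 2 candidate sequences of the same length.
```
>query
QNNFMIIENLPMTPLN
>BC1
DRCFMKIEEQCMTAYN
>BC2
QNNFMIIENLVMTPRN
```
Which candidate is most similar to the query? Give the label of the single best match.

Hamming distances to query — BC1: 9; BC2: 2.
Smallest is BC2 with 2 mismatches.

BC2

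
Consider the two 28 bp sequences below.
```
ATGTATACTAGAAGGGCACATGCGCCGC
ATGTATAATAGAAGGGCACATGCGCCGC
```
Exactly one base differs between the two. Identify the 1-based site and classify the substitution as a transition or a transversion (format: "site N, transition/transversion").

site 8, transversion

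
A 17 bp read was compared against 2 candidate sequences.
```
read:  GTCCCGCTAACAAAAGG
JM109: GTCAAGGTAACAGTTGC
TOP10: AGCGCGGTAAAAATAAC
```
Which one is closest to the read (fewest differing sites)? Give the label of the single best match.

JM109

JM109 differs at 7 sites; TOP10 differs at 8 sites. The closest is JM109.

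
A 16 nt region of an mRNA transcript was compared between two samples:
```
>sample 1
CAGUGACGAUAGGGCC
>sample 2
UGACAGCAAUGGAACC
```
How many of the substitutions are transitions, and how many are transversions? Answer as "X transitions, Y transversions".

10 transitions, 0 transversions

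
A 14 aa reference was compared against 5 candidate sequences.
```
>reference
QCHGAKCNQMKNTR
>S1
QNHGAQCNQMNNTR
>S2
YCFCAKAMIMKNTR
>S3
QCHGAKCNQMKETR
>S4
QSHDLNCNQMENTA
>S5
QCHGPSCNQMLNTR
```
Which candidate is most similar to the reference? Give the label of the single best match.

S3

Hamming distances to reference — S1: 3; S2: 6; S3: 1; S4: 6; S5: 3.
Smallest is S3 with 1 mismatch.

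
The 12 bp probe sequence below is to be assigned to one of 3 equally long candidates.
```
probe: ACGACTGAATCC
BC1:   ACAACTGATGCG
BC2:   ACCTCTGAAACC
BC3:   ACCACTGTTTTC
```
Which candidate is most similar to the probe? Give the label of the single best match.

BC2

BC1 differs at 4 sites; BC2 differs at 3 sites; BC3 differs at 4 sites. The closest is BC2.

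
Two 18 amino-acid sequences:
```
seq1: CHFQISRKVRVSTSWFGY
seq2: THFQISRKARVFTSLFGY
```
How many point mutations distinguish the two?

4

Comparing position by position, 4 residues differ: 1 (C/T), 9 (V/A), 12 (S/F), 15 (W/L).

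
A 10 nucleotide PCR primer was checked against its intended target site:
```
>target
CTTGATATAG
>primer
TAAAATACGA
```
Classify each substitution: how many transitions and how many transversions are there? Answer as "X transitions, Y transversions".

Mismatches (1-based):
site 1: C→T (pyrimidine→pyrimidine, transition)
site 2: T→A (pyrimidine→purine, transversion)
site 3: T→A (pyrimidine→purine, transversion)
site 4: G→A (purine→purine, transition)
site 8: T→C (pyrimidine→pyrimidine, transition)
site 9: A→G (purine→purine, transition)
site 10: G→A (purine→purine, transition)

5 transitions, 2 transversions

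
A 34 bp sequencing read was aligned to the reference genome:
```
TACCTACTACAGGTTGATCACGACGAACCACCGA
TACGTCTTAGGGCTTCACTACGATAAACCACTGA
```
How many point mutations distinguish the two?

12

The sequences differ at sites 4, 6, 7, 10, 11, 13, 16, 18, 19, 24, 25, 32 (1-based) — 12 in total.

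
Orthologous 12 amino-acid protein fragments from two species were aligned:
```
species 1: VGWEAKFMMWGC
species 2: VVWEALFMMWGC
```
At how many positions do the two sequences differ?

2

The sequences differ at positions 2, 6 (1-based) — 2 in total.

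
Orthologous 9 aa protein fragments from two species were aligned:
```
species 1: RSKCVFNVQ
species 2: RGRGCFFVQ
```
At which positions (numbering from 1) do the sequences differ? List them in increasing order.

2, 3, 4, 5, 7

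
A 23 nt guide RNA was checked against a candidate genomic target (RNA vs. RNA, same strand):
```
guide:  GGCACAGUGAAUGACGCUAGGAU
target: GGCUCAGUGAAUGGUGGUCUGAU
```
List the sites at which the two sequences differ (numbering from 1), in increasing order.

Differences at site 4 (A→U), site 14 (A→G), site 15 (C→U), site 17 (C→G), site 19 (A→C), site 20 (G→U).

4, 14, 15, 17, 19, 20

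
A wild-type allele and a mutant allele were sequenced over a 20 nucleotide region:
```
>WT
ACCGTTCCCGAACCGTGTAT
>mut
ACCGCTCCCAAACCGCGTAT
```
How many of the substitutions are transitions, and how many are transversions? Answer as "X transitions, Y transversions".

3 transitions, 0 transversions

Transitions (purine↔purine or pyrimidine↔pyrimidine): 5 T→C, 10 G→A, 16 T→C.
Transversions (purine↔pyrimidine): none.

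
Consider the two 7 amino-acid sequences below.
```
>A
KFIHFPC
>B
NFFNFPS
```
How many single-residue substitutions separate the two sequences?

Comparing position by position, 4 positions differ: 1 (K/N), 3 (I/F), 4 (H/N), 7 (C/S).

4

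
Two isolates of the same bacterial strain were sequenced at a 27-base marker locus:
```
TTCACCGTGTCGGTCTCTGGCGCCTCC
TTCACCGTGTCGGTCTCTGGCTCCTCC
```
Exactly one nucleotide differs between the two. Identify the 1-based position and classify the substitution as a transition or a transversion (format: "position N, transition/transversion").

position 22, transversion

Position 22 changes G→T. G is a purine and T is a pyrimidine, so this is a transversion.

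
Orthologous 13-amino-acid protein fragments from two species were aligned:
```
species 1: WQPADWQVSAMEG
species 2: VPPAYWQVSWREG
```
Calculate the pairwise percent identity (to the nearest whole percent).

Mismatches at positions 1, 2, 5, 10, 11 (1-based): 5 of 13.
Identical positions: 8/13 = 61.54% → 62%.

62%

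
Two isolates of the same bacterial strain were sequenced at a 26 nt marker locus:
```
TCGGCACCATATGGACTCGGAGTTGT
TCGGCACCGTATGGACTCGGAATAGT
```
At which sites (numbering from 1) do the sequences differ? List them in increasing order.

9, 22, 24

Differences at site 9 (A→G), site 22 (G→A), site 24 (T→A).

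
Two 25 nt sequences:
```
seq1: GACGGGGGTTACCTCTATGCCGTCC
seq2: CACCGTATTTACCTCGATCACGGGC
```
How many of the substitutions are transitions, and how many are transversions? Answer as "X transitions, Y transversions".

1 transition, 9 transversions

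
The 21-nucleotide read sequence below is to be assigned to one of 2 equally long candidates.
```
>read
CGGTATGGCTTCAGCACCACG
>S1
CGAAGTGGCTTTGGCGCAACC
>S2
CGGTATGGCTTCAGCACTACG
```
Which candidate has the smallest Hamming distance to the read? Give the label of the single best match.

S2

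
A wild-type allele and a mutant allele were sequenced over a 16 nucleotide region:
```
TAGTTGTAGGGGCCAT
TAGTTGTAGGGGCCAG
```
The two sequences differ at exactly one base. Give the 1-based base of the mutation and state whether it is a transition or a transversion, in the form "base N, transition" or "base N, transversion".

base 16, transversion

The sequences differ only at base 16: T→G (pyrimidine→purine), a transversion.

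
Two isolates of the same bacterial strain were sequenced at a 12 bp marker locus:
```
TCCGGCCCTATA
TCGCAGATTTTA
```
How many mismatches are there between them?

7

Comparing position by position, 7 bases differ: 3 (C/G), 4 (G/C), 5 (G/A), 6 (C/G), 7 (C/A), 8 (C/T), 10 (A/T).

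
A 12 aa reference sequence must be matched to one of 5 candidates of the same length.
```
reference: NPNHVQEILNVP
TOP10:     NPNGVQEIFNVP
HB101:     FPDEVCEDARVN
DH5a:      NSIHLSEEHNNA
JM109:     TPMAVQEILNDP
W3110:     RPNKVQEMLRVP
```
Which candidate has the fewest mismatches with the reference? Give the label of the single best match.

TOP10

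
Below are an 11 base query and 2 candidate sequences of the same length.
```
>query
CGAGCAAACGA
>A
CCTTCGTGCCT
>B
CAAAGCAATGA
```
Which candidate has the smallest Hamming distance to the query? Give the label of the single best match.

A differs at 8 positions; B differs at 5 positions. The closest is B.

B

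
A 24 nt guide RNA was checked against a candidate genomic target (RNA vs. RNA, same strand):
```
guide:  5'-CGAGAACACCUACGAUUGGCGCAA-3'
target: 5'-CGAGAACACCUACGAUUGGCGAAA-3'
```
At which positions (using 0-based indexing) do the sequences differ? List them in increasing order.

Differences at position 21 (C→A).

21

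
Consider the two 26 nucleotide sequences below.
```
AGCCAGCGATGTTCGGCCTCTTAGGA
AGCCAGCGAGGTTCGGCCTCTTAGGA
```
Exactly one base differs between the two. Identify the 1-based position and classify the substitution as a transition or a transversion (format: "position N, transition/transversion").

position 10, transversion

Position 10 changes T→G. T is a pyrimidine and G is a purine, so this is a transversion.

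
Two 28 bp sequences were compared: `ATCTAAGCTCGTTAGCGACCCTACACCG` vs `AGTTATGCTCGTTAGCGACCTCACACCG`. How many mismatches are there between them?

The sequences differ at sites 2, 3, 6, 21, 22 (1-based) — 5 in total.

5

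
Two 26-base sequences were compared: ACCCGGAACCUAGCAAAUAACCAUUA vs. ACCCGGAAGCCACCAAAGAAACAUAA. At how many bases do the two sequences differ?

6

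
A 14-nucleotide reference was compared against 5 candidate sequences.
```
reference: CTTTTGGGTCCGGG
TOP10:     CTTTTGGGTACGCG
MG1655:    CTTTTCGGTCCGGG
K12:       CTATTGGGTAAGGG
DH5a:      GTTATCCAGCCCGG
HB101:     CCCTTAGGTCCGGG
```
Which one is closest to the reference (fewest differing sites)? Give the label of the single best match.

TOP10 differs at 2 sites; MG1655 differs at 1 site; K12 differs at 3 sites; DH5a differs at 7 sites; HB101 differs at 3 sites. The closest is MG1655.

MG1655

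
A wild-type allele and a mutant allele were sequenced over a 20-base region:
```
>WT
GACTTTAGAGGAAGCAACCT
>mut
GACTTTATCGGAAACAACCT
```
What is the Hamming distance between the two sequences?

Mismatches (1-based): site 8: G→T; site 9: A→C; site 14: G→A.

3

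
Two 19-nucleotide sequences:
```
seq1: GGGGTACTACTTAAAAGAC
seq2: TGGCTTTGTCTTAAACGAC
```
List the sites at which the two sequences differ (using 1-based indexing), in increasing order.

Scanning 1-based: 1: G/T; 4: G/C; 6: A/T; 7: C/T; 8: T/G; 9: A/T; 16: A/C.

1, 4, 6, 7, 8, 9, 16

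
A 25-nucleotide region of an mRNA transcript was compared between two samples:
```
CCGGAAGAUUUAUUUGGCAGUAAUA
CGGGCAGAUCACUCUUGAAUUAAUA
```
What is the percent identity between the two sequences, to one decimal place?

9 positions differ (2, 5, 10, 11, 12, 14, 16, 18, 20), so 16 of 25 match: 16/25 = 64%.

64.0%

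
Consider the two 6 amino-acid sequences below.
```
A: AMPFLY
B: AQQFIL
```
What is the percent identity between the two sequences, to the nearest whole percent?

33%

Mismatches at positions 2, 3, 5, 6 (1-based): 4 of 6.
Identical positions: 2/6 = 33.33% → 33%.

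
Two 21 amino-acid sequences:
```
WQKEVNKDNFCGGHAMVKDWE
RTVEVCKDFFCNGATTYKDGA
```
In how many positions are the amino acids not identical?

Comparing position by position, 12 positions differ: 1 (W/R), 2 (Q/T), 3 (K/V), 6 (N/C), 9 (N/F), 12 (G/N), 14 (H/A), 15 (A/T), 16 (M/T), 17 (V/Y), 20 (W/G), 21 (E/A).

12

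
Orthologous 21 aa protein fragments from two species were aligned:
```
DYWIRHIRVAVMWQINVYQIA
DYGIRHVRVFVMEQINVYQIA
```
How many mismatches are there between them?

Comparing position by position, 4 positions differ: 3 (W/G), 7 (I/V), 10 (A/F), 13 (W/E).

4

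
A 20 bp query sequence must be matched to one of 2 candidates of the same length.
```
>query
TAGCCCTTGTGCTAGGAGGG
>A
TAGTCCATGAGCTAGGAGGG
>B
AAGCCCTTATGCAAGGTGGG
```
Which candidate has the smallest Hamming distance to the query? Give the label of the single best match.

A

A differs at 3 positions; B differs at 4 positions. The closest is A.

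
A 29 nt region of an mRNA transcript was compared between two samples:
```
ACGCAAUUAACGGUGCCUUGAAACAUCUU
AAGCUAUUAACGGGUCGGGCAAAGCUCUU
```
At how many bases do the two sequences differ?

Comparing position by position, 10 bases differ: 2 (C/A), 5 (A/U), 14 (U/G), 15 (G/U), 17 (C/G), 18 (U/G), 19 (U/G), 20 (G/C), 24 (C/G), 25 (A/C).

10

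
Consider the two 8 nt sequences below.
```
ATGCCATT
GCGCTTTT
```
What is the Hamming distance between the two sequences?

Comparing position by position, 4 bases differ: 1 (A/G), 2 (T/C), 5 (C/T), 6 (A/T).

4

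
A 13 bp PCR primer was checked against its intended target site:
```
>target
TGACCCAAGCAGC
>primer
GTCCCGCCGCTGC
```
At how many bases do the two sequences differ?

7

Mismatches (1-based): base 1: T→G; base 2: G→T; base 3: A→C; base 6: C→G; base 7: A→C; base 8: A→C; base 11: A→T.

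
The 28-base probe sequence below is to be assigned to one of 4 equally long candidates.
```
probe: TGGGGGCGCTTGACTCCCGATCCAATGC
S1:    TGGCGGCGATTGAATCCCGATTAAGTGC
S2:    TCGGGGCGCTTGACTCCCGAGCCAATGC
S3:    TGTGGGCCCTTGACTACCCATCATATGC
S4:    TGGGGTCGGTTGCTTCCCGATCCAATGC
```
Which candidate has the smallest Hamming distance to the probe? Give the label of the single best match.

S1 differs at 6 sites; S2 differs at 2 sites; S3 differs at 6 sites; S4 differs at 4 sites. The closest is S2.

S2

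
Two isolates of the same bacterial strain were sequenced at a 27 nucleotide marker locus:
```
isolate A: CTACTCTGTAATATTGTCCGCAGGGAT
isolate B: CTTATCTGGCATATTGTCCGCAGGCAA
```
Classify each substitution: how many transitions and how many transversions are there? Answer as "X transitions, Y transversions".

0 transitions, 6 transversions

Mismatches (1-based):
site 3: A→T (purine→pyrimidine, transversion)
site 4: C→A (pyrimidine→purine, transversion)
site 9: T→G (pyrimidine→purine, transversion)
site 10: A→C (purine→pyrimidine, transversion)
site 25: G→C (purine→pyrimidine, transversion)
site 27: T→A (pyrimidine→purine, transversion)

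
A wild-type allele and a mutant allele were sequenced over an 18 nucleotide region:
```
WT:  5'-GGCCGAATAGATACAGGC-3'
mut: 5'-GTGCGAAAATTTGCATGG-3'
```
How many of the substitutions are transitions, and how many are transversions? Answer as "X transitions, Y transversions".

1 transition, 7 transversions

Mismatches (1-based):
position 2: G→T (purine→pyrimidine, transversion)
position 3: C→G (pyrimidine→purine, transversion)
position 8: T→A (pyrimidine→purine, transversion)
position 10: G→T (purine→pyrimidine, transversion)
position 11: A→T (purine→pyrimidine, transversion)
position 13: A→G (purine→purine, transition)
position 16: G→T (purine→pyrimidine, transversion)
position 18: C→G (pyrimidine→purine, transversion)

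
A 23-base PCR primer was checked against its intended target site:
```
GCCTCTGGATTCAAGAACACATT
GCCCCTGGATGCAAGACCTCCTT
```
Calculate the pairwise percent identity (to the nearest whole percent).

Mismatches at positions 4, 11, 17, 19, 21 (1-based): 5 of 23.
Identical positions: 18/23 = 78.26% → 78%.

78%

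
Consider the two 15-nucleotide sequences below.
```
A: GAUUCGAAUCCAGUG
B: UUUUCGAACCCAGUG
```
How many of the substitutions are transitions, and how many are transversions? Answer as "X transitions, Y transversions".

1 transition, 2 transversions

Mismatches (1-based):
site 1: G→U (purine→pyrimidine, transversion)
site 2: A→U (purine→pyrimidine, transversion)
site 9: U→C (pyrimidine→pyrimidine, transition)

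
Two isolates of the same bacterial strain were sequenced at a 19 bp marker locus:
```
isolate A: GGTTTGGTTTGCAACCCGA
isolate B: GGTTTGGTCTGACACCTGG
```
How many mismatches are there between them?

Comparing position by position, 5 positions differ: 9 (T/C), 12 (C/A), 13 (A/C), 17 (C/T), 19 (A/G).

5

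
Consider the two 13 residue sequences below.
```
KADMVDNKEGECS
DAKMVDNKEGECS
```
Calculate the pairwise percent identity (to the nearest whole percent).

85%

Mismatches at positions 1, 3 (1-based): 2 of 13.
Identical positions: 11/13 = 84.62% → 85%.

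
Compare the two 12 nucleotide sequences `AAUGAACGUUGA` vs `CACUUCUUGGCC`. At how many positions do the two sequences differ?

The sequences differ at positions 1, 3, 4, 5, 6, 7, 8, 9, 10, 11, 12 (1-based) — 11 in total.

11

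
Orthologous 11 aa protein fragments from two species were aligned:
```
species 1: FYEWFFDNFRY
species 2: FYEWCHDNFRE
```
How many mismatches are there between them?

Mismatches (1-based): position 5: F→C; position 6: F→H; position 11: Y→E.

3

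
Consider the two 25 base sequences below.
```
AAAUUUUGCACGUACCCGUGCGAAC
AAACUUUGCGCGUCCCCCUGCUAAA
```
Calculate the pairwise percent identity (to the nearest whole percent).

76%

Mismatches at positions 4, 10, 14, 18, 22, 25 (1-based): 6 of 25.
Identical positions: 19/25 = 76% → 76%.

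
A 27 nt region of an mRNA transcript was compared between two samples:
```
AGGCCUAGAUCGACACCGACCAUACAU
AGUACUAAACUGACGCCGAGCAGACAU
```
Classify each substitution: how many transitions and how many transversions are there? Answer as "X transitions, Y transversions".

4 transitions, 4 transversions

Transitions (purine↔purine or pyrimidine↔pyrimidine): 8 G→A, 10 U→C, 11 C→U, 15 A→G.
Transversions (purine↔pyrimidine): 3 G→U, 4 C→A, 20 C→G, 23 U→G.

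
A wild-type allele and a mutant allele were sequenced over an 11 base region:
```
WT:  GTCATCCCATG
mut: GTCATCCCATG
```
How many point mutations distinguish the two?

0

No positions differ; the sequences are identical.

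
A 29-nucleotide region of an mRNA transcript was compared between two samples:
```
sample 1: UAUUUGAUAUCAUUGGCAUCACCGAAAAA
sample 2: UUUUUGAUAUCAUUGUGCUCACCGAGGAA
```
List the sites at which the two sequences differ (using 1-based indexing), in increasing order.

2, 16, 17, 18, 26, 27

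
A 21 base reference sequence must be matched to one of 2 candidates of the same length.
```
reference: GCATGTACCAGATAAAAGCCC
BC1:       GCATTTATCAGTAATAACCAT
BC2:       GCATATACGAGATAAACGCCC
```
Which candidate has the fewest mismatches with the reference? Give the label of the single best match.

BC2

Hamming distances to reference — BC1: 8; BC2: 3.
Smallest is BC2 with 3 mismatches.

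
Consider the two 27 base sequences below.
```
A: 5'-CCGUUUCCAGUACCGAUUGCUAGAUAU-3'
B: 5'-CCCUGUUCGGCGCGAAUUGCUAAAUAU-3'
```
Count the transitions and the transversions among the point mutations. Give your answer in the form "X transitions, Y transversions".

6 transitions, 3 transversions

Transitions (purine↔purine or pyrimidine↔pyrimidine): 7 C→U, 9 A→G, 11 U→C, 12 A→G, 15 G→A, 23 G→A.
Transversions (purine↔pyrimidine): 3 G→C, 5 U→G, 14 C→G.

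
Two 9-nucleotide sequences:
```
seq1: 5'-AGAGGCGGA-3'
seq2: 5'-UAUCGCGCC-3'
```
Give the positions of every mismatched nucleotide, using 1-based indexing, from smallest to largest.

1, 2, 3, 4, 8, 9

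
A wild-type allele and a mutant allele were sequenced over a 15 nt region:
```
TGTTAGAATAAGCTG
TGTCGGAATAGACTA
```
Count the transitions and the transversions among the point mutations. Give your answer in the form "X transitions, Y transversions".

Transitions (purine↔purine or pyrimidine↔pyrimidine): 4 T→C, 5 A→G, 11 A→G, 12 G→A, 15 G→A.
Transversions (purine↔pyrimidine): none.

5 transitions, 0 transversions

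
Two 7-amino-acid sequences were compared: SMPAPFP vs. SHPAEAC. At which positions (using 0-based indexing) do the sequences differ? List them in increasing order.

Differences at position 1 (M→H), position 4 (P→E), position 5 (F→A), position 6 (P→C).

1, 4, 5, 6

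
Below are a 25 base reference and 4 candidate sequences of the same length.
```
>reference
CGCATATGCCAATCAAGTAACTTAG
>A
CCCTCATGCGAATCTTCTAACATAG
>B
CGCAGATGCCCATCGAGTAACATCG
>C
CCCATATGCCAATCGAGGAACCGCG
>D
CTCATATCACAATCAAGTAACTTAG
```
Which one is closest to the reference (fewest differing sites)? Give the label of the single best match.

Hamming distances to reference — A: 8; B: 5; C: 6; D: 3.
Smallest is D with 3 mismatches.

D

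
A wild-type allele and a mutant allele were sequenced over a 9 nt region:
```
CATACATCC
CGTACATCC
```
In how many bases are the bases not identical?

1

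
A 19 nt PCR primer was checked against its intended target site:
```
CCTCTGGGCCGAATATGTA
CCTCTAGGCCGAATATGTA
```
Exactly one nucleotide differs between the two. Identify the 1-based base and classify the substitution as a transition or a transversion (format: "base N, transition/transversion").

Base 6 changes G→A. G is a purine and A is a purine, so this is a transition.

base 6, transition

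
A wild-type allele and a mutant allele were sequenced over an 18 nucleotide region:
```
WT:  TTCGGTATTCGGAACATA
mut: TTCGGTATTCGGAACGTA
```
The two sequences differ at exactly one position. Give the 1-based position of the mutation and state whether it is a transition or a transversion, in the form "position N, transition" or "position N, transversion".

position 16, transition

The sequences differ only at position 16: A→G (purine→purine), a transition.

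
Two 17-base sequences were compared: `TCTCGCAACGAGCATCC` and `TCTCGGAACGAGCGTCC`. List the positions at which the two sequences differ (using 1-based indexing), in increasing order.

6, 14

Differences at position 6 (C→G), position 14 (A→G).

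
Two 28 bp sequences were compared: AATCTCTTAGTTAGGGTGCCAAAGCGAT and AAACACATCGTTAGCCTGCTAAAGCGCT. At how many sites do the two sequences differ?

The sequences differ at sites 3, 5, 7, 9, 15, 16, 20, 27 (1-based) — 8 in total.

8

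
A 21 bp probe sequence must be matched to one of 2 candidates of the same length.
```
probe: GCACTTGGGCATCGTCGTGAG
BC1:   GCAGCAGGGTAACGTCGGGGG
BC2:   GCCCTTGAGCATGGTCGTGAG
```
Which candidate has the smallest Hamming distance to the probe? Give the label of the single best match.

BC2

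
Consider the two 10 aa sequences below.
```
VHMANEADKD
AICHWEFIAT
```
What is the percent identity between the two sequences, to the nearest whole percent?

10%

9 positions differ (1, 2, 3, 4, 5, 7, 8, 9, 10), so 1 of 10 match: 1/10 = 10%.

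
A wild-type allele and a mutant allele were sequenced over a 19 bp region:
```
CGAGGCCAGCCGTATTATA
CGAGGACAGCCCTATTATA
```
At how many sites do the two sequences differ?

Mismatches (1-based): site 6: C→A; site 12: G→C.

2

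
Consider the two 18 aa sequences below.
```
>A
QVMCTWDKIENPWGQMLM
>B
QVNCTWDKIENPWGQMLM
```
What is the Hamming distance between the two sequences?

Mismatches (1-based): residue 3: M→N.

1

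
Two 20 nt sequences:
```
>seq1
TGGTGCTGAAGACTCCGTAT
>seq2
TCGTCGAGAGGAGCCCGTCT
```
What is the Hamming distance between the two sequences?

The sequences differ at bases 2, 5, 6, 7, 10, 13, 14, 19 (1-based) — 8 in total.

8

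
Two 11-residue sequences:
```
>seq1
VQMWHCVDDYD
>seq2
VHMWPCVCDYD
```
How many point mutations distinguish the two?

3

The sequences differ at positions 2, 5, 8 (1-based) — 3 in total.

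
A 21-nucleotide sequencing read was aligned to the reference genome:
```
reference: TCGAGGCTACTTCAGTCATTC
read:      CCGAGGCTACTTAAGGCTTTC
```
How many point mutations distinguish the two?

Mismatches (1-based): site 1: T→C; site 13: C→A; site 16: T→G; site 18: A→T.

4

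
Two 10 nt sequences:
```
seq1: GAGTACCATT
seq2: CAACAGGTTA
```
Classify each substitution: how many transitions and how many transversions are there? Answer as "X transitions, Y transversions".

Transitions (purine↔purine or pyrimidine↔pyrimidine): 3 G→A, 4 T→C.
Transversions (purine↔pyrimidine): 1 G→C, 6 C→G, 7 C→G, 8 A→T, 10 T→A.

2 transitions, 5 transversions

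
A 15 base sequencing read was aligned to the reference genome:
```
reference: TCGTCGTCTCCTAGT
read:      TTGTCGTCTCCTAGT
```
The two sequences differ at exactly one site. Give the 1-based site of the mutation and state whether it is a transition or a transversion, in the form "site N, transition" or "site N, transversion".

The sequences differ only at site 2: C→T (pyrimidine→pyrimidine), a transition.

site 2, transition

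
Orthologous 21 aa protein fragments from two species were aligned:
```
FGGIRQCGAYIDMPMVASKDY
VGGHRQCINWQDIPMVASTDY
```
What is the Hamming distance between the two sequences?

8

The sequences differ at residues 1, 4, 8, 9, 10, 11, 13, 19 (1-based) — 8 in total.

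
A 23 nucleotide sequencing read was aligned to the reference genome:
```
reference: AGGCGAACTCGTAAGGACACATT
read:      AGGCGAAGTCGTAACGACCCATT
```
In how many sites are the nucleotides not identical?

3

The sequences differ at sites 8, 15, 19 (1-based) — 3 in total.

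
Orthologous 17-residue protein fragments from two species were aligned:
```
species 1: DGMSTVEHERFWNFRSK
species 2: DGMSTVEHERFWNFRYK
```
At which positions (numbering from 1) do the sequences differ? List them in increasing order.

Scanning 1-based: 16: S/Y.

16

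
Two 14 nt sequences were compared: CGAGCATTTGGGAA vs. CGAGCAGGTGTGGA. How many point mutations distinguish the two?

4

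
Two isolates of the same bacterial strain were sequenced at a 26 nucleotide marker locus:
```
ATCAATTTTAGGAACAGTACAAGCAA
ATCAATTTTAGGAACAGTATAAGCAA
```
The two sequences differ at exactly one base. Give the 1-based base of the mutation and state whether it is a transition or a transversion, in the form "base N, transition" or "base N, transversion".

base 20, transition

The sequences differ only at base 20: C→T (pyrimidine→pyrimidine), a transition.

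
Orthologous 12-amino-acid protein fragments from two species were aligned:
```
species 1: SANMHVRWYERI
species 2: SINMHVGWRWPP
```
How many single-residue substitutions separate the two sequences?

Mismatches (1-based): position 2: A→I; position 7: R→G; position 9: Y→R; position 10: E→W; position 11: R→P; position 12: I→P.

6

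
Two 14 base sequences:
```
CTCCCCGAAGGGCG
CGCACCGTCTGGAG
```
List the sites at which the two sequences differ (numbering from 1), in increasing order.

2, 4, 8, 9, 10, 13

Differences at site 2 (T→G), site 4 (C→A), site 8 (A→T), site 9 (A→C), site 10 (G→T), site 13 (C→A).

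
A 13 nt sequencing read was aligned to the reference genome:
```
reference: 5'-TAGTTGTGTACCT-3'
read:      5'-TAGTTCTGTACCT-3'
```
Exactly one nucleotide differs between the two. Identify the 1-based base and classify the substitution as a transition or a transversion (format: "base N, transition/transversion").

base 6, transversion

The sequences differ only at base 6: G→C (purine→pyrimidine), a transversion.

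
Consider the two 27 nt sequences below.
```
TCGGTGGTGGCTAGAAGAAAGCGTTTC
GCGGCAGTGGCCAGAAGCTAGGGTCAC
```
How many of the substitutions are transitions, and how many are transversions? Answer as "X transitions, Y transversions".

Transitions (purine↔purine or pyrimidine↔pyrimidine): 5 T→C, 6 G→A, 12 T→C, 25 T→C.
Transversions (purine↔pyrimidine): 1 T→G, 18 A→C, 19 A→T, 22 C→G, 26 T→A.

4 transitions, 5 transversions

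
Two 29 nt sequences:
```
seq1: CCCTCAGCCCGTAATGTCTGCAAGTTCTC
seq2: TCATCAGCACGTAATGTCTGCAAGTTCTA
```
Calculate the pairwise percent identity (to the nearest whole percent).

4 positions differ (1, 3, 9, 29), so 25 of 29 match: 25/29 = 86.21%.

86%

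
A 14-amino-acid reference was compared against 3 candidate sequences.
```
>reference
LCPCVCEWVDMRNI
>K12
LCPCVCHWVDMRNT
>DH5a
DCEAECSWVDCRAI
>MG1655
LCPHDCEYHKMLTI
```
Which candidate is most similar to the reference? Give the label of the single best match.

K12

K12 differs at 2 positions; DH5a differs at 7 positions; MG1655 differs at 7 positions. The closest is K12.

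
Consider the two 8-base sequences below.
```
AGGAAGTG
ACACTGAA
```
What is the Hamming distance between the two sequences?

The sequences differ at sites 2, 3, 4, 5, 7, 8 (1-based) — 6 in total.

6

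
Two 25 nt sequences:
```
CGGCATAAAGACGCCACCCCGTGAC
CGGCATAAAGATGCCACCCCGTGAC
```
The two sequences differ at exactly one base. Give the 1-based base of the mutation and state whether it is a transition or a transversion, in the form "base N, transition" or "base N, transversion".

The sequences differ only at base 12: C→T (pyrimidine→pyrimidine), a transition.

base 12, transition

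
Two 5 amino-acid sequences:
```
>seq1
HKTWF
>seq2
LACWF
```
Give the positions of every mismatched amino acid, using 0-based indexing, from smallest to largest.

Differences at position 0 (H→L), position 1 (K→A), position 2 (T→C).

0, 1, 2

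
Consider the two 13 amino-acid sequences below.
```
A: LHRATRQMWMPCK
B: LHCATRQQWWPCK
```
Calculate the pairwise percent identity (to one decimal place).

Mismatches at positions 3, 8, 10 (1-based): 3 of 13.
Identical positions: 10/13 = 76.92% → 76.9%.

76.9%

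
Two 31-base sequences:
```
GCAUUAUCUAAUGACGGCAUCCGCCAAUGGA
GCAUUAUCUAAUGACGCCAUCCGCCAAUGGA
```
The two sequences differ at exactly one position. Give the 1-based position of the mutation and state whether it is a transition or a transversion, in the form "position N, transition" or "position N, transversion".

position 17, transversion

Position 17 changes G→C. G is a purine and C is a pyrimidine, so this is a transversion.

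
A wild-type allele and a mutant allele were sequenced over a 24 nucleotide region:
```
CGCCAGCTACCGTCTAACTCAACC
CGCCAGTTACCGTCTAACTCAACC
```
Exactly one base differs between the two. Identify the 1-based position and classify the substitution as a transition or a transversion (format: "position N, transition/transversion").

The sequences differ only at position 7: C→T (pyrimidine→pyrimidine), a transition.

position 7, transition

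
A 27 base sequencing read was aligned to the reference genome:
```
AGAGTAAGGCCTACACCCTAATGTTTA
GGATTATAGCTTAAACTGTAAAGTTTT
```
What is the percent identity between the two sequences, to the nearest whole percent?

10 positions differ (1, 4, 7, 8, 11, 14, 17, 18, 22, 27), so 17 of 27 match: 17/27 = 62.96%.

63%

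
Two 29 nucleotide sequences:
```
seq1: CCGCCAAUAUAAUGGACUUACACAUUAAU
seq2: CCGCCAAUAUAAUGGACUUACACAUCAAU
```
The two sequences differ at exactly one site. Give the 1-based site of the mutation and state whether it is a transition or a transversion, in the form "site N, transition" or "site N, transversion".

Site 26 changes U→C. U is a pyrimidine and C is a pyrimidine, so this is a transition.

site 26, transition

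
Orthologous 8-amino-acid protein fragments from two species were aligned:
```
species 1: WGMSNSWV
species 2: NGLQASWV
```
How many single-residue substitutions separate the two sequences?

4

Comparing position by position, 4 positions differ: 1 (W/N), 3 (M/L), 4 (S/Q), 5 (N/A).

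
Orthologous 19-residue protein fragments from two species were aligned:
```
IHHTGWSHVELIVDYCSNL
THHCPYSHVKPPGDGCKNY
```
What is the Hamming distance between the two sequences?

11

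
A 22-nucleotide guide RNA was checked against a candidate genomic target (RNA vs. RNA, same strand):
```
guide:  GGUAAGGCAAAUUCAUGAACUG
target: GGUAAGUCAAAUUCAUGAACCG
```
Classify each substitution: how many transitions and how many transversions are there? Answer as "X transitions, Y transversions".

1 transition, 1 transversion

Transitions (purine↔purine or pyrimidine↔pyrimidine): 21 U→C.
Transversions (purine↔pyrimidine): 7 G→U.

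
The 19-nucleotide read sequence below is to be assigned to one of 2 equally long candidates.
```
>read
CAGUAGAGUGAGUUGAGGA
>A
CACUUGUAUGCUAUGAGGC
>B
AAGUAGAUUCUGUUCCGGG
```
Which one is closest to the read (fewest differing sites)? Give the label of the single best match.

A differs at 8 sites; B differs at 7 sites. The closest is B.

B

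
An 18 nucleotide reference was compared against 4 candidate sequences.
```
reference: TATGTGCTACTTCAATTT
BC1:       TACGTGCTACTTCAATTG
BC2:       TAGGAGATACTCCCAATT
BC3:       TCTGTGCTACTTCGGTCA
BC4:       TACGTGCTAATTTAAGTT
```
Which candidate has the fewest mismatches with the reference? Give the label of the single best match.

Hamming distances to reference — BC1: 2; BC2: 6; BC3: 5; BC4: 4.
Smallest is BC1 with 2 mismatches.

BC1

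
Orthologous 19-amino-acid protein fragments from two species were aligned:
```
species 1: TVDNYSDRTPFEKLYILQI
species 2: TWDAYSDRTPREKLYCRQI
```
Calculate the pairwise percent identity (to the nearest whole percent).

5 positions differ (2, 4, 11, 16, 17), so 14 of 19 match: 14/19 = 73.68%.

74%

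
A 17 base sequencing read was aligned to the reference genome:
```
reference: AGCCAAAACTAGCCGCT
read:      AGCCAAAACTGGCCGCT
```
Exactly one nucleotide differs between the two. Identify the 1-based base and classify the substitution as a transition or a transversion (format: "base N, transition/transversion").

The sequences differ only at base 11: A→G (purine→purine), a transition.

base 11, transition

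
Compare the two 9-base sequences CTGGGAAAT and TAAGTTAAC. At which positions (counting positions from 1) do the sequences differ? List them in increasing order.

1, 2, 3, 5, 6, 9

Scanning 1-based: 1: C/T; 2: T/A; 3: G/A; 5: G/T; 6: A/T; 9: T/C.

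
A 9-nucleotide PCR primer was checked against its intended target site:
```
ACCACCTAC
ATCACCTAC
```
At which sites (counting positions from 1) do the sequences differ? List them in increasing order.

Differences at site 2 (C→T).

2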